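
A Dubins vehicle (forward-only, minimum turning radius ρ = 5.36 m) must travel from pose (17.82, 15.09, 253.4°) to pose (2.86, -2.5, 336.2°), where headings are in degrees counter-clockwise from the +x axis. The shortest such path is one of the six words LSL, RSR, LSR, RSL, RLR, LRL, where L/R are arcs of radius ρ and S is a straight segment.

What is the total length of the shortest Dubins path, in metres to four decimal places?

29.7980 m

Let ψ = atan2(Δy, Δx) = atan2(-17.59, -14.96) = -130.3806° be the start→goal bearing.
Normalize: d = |goal − start| / ρ = 23.091334/5.36 = 4.308085, α = (θ_start − ψ) mod 360° = 23.7806° = 0.415050 rad, β = (θ_goal − ψ) mod 360° = 106.5806° = 1.860183 rad.
Common terms: sin α = 0.403236, cos α = 0.915096, sin β = 0.958419, cos β = -0.285364, cos(α−β) = 0.125333, d² = 18.559594. Work in radians in the unit-radius frame; every candidate has L = ρ·(t + p + q).
LSL: p² = 2 + d² − 2cos(α−β) + 2d(sin α − sin β) = 15.525371; p = √p² = 3.940225; φ = atan2(cos β − cos α, d + sin α − sin β) = -0.309590 rad; t = (φ − α) mod 2π = 5.558546 rad, q = (β − φ) mod 2π = 2.169772 rad → L = 5.36·(5.558546 + 3.940225 + 2.169772) = 5.36·11.668543 = 62.543389 m
RSR: p² = 2 + d² − 2cos(α−β) + 2d(sin β − sin α) = 25.092483; p = √p² = 5.009240; φ = atan2(cos α − cos β, d − sin α + sin β) = 0.242004 rad; t = (α − φ) mod 2π = 0.173045 rad, q = (φ − β) mod 2π = 4.665007 rad → L = 5.36·(0.173045 + 5.009240 + 4.665007) = 5.36·9.847292 = 52.781488 m
LSR: p² = d² − 2 + 2cos(α−β) + 2d(sin α + sin β) = 28.542508; p = √p² = 5.342519; φ = atan2(−cos α − cos β, d + sin α + sin β) − atan2(−2, p) = 0.247590 rad; t = (φ − α) mod 2π = 6.115725 rad, q = (φ − β) mod 2π = 4.670592 rad → L = 5.36·(6.115725 + 5.342519 + 4.670592) = 5.36·16.128837 = 86.450564 m
RSL: p² = d² − 2 + 2cos(α−β) − 2d(sin α + sin β) = 5.078012; p = √p² = 2.253444; φ = atan2(cos α + cos β, d − sin α − sin β) − atan2(2, p) = -0.515324 rad; t = (α − φ) mod 2π = 0.930373 rad, q = (β − φ) mod 2π = 2.375506 rad → L = 5.36·(0.930373 + 2.253444 + 2.375506) = 5.36·5.559324 = 29.797976 m
RLR: c = (6 − d² + 2cos(α−β) + 2d(sin α − sin β))/8 = -2.136560, |c| > 1 → infeasible
LRL: c = (6 − d² + 2cos(α−β) − 2d(sin α − sin β))/8 = -0.940671; p = 2π − arccos c = 3.487786 rad; φ = atan2(cos β − cos α, d + sin α − sin β) = -0.309590 rad; t = (φ − α + p/2) mod 2π = 1.019253 rad, q = (β − α − t + p) mod 2π = 3.913665 rad → L = 5.36·(1.019253 + 3.487786 + 3.913665) = 5.36·8.420704 = 45.134972 m
Shortest: RSL with L = 29.797976 m ≈ 29.7980 m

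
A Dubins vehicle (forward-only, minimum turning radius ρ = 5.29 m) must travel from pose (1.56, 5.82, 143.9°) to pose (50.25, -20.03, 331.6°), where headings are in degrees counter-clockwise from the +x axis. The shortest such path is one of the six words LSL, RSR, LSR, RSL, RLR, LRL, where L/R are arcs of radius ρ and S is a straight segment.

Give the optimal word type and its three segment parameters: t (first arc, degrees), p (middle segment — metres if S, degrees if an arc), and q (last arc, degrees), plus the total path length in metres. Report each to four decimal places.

RSL: t = 183.0192°, p = 53.3798 m, q = 10.7192°, L = 71.2673 m

Let ψ = atan2(Δy, Δx) = atan2(-25.85, 48.69) = -27.9643° be the start→goal bearing.
Normalize: d = |goal − start| / ρ = 55.126569/5.29 = 10.420901, α = (θ_start − ψ) mod 360° = 171.8643° = 2.999597 rad, β = (θ_goal − ψ) mod 360° = 359.5643° = 6.275580 rad.
Common terms: sin α = 0.141519, cos α = -0.989936, sin β = -0.007605, cos β = 0.999971, cos(α−β) = -0.990983, d² = 108.595188. Work in radians in the unit-radius frame; every candidate has L = ρ·(t + p + q).
LSL: p² = 2 + d² − 2cos(α−β) + 2d(sin α − sin β) = 115.685154; p = √p² = 10.755703; φ = atan2(cos β − cos α, d + sin α − sin β) = 0.186081 rad; t = (φ − α) mod 2π = 3.469669 rad, q = (β − φ) mod 2π = 6.089499 rad → L = 5.29·(3.469669 + 10.755703 + 6.089499) = 5.29·20.314872 = 107.465671 m
RSR: p² = 2 + d² − 2cos(α−β) + 2d(sin β − sin α) = 109.469155; p = √p² = 10.462751; φ = atan2(cos α − cos β, d − sin α + sin β) = -0.191355 rad; t = (α − φ) mod 2π = 3.190953 rad, q = (φ − β) mod 2π = 6.099435 rad → L = 5.29·(3.190953 + 10.462751 + 6.099435) = 5.29·19.753138 = 104.494102 m
LSR: p² = d² − 2 + 2cos(α−β) + 2d(sin α + sin β) = 107.404225; p = √p² = 10.363601; φ = atan2(−cos α − cos β, d + sin α + sin β) − atan2(−2, p) = 0.189689 rad; t = (φ − α) mod 2π = 3.473277 rad, q = (φ − β) mod 2π = 0.197294 rad → L = 5.29·(3.473277 + 10.363601 + 0.197294) = 5.29·14.034171 = 74.240766 m
RSL: p² = d² − 2 + 2cos(α−β) − 2d(sin α + sin β) = 101.822218; p = √p² = 10.090700; φ = atan2(cos α + cos β, d − sin α − sin β) − atan2(2, p) = -0.194691 rad; t = (α − φ) mod 2π = 3.194288 rad, q = (β − φ) mod 2π = 0.187086 rad → L = 5.29·(3.194288 + 10.090700 + 0.187086) = 5.29·13.472074 = 71.267271 m
RLR: c = (6 − d² + 2cos(α−β) + 2d(sin α − sin β))/8 = -12.683644, |c| > 1 → infeasible
LRL: c = (6 − d² + 2cos(α−β) − 2d(sin α − sin β))/8 = -13.460644, |c| > 1 → infeasible
Shortest: RSL with L = 71.267271 m ≈ 71.2673 m
Convert RSL to answer units (arcs ×180/π): t = 3.194288·180/π = 183.0192°, p = ρ·p = 5.29·10.090700 = 53.3798 m, q = 0.187086·180/π = 10.7192°, L = 71.2673 m.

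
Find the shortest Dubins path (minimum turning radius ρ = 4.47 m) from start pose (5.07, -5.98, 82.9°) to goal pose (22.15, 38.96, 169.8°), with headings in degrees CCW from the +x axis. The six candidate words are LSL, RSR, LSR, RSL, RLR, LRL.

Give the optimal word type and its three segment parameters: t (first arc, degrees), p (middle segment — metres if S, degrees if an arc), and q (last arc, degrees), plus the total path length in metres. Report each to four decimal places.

Let ψ = atan2(Δy, Δx) = atan2(44.94, 17.08) = 69.1901° be the start→goal bearing.
Normalize: d = |goal − start| / ρ = 48.076294/4.47 = 10.755323, α = (θ_start − ψ) mod 360° = 13.7099° = 0.239283 rad, β = (θ_goal − ψ) mod 360° = 100.6099° = 1.755974 rad.
Common terms: sin α = 0.237006, cos α = 0.971508, sin β = 0.982904, cos β = -0.184121, cos(α−β) = 0.054079, d² = 115.676972. Work in radians in the unit-radius frame; every candidate has L = ρ·(t + p + q).
LSL: p² = 2 + d² − 2cos(α−β) + 2d(sin α − sin β) = 101.524081; p = √p² = 10.075916; φ = atan2(cos β − cos α, d + sin α − sin β) = -0.114945 rad; t = (φ − α) mod 2π = 5.928957 rad, q = (β − φ) mod 2π = 1.870919 rad → L = 4.47·(5.928957 + 10.075916 + 1.870919) = 4.47·17.875792 = 79.904792 m
RSR: p² = 2 + d² − 2cos(α−β) + 2d(sin β − sin α) = 133.613547; p = √p² = 11.559133; φ = atan2(cos α − cos β, d − sin α + sin β) = 0.100143 rad; t = (α − φ) mod 2π = 0.139140 rad, q = (φ − β) mod 2π = 4.627354 rad → L = 4.47·(0.139140 + 11.559133 + 4.627354) = 4.47·16.325627 = 72.975552 m
LSR: p² = d² − 2 + 2cos(α−β) + 2d(sin α + sin β) = 140.026175; p = √p² = 11.833266; φ = atan2(−cos α − cos β, d + sin α + sin β) − atan2(−2, p) = 0.101776 rad; t = (φ − α) mod 2π = 6.145678 rad, q = (φ − β) mod 2π = 4.628987 rad → L = 4.47·(6.145678 + 11.833266 + 4.628987) = 4.47·22.607931 = 101.057451 m
RSL: p² = d² − 2 + 2cos(α−β) − 2d(sin α + sin β) = 87.544083; p = √p² = 9.356500; φ = atan2(cos α + cos β, d − sin α − sin β) − atan2(2, p) = -0.128198 rad; t = (α − φ) mod 2π = 0.367481 rad, q = (β − φ) mod 2π = 1.884172 rad → L = 4.47·(0.367481 + 9.356500 + 1.884172) = 4.47·11.608153 = 51.888442 m
RLR: c = (6 − d² + 2cos(α−β) + 2d(sin α − sin β))/8 = -15.701693, |c| > 1 → infeasible
LRL: c = (6 − d² + 2cos(α−β) − 2d(sin α − sin β))/8 = -11.690510, |c| > 1 → infeasible
Shortest: RSL with L = 51.888442 m ≈ 51.8884 m
Convert RSL to answer units (arcs ×180/π): t = 0.367481·180/π = 21.0551°, p = ρ·p = 4.47·9.356500 = 41.8236 m, q = 1.884172·180/π = 107.9551°, L = 51.8884 m.

RSL: t = 21.0551°, p = 41.8236 m, q = 107.9551°, L = 51.8884 m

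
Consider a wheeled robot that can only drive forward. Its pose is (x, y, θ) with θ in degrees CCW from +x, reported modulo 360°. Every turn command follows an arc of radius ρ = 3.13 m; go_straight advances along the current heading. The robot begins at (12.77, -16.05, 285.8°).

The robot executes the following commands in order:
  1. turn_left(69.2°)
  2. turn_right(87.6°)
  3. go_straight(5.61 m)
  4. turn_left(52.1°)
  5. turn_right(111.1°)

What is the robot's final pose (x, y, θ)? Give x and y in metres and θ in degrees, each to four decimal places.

set_pose: (x, y, θ) = (12.7700, -16.0500, 285.8000°), ρ = 3.13
turn_left(69.2°): centre at ρ to the left, rotate +69.2° → (15.5089, -18.3159, 355.0000°)
turn_right(87.6°): centre at ρ to the right, rotate −87.6° → (18.3629, -21.5759, 267.4000°)
go_straight(5.61): x += 5.61·cos θ, y += 5.61·sin θ → (18.1084, -27.1802, 267.4000°)
turn_left(52.1°): centre at ρ to the left, rotate +52.1° → (19.2024, -29.7022, 319.5000°)
turn_right(111.1°): centre at ρ to the right, rotate −111.1° → (18.6584, -34.8356, 208.4000°)

(18.6584, -34.8356, 208.4000°)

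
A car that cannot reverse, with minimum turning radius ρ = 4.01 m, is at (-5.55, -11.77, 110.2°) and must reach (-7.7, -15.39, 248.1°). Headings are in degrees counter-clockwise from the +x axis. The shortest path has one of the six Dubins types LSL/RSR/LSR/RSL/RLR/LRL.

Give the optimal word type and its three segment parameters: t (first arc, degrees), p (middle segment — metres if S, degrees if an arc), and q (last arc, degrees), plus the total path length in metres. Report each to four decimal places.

Let ψ = atan2(Δy, Δx) = atan2(-3.62, -2.15) = -120.7070° be the start→goal bearing.
Normalize: d = |goal − start| / ρ = 4.210333/4.01 = 1.049958, α = (θ_start − ψ) mod 360° = 230.9070° = 4.030088 rad, β = (θ_goal − ψ) mod 360° = 8.8070° = 0.153712 rad.
Common terms: sin α = -0.776124, cos α = -0.630581, sin β = 0.153107, cos β = 0.988210, cos(α−β) = -0.741976, d² = 1.102412. Work in radians in the unit-radius frame; every candidate has L = ρ·(t + p + q).
LSL: p² = 2 + d² − 2cos(α−β) + 2d(sin α − sin β) = 2.635056; p = √p² = 1.623286; φ = atan2(cos β − cos α, d + sin α − sin β) = 1.496355 rad; t = (φ − α) mod 2π = 3.749453 rad, q = (β − φ) mod 2π = 4.940542 rad → L = 4.01·(3.749453 + 1.623286 + 4.940542) = 4.01·10.313280 = 41.356253 m
RSR: p² = 2 + d² − 2cos(α−β) + 2d(sin β − sin α) = 6.537672; p = √p² = 2.556887; φ = atan2(cos α − cos β, d − sin α + sin β) = -0.685564 rad; t = (α − φ) mod 2π = 4.715652 rad, q = (φ − β) mod 2π = 5.443909 rad → L = 4.01·(4.715652 + 2.556887 + 5.443909) = 4.01·12.716449 = 50.992959 m
LSR: p² = d² − 2 + 2cos(α−β) + 2d(sin α + sin β) = -3.689822 < 0 → infeasible
RSL: p² = d² − 2 + 2cos(α−β) − 2d(sin α + sin β) = -1.073256 < 0 → infeasible
RLR: c = (6 − d² + 2cos(α−β) + 2d(sin α − sin β))/8 = 0.182791; p = 2π − arccos c = 4.896214 rad; φ = atan2(cos α − cos β, d − sin α + sin β) = -0.685564 rad; t = (α − φ + p/2) mod 2π = 0.880574 rad, q = (α − β − t + p) mod 2π = 1.608831 rad → L = 4.01·(0.880574 + 4.896214 + 1.608831) = 4.01·7.385618 = 29.616329 m
LRL: c = (6 − d² + 2cos(α−β) − 2d(sin α − sin β))/8 = 0.670618; p = 2π − arccos c = 5.447430 rad; φ = atan2(cos β − cos α, d + sin α − sin β) = 1.496355 rad; t = (φ − α + p/2) mod 2π = 0.189983 rad, q = (β − α − t + p) mod 2π = 1.381072 rad → L = 4.01·(0.189983 + 5.447430 + 1.381072) = 4.01·7.018485 = 28.144124 m
Shortest: LRL with L = 28.144124 m ≈ 28.1441 m
Convert LRL to answer units (arcs ×180/π): t = 0.189983·180/π = 10.8852°, p = 5.447430·180/π = 312.1148°, q = 1.381072·180/π = 79.1296°, L = 28.1441 m.

LRL: t = 10.8852°, p = 312.1148°, q = 79.1296°, L = 28.1441 m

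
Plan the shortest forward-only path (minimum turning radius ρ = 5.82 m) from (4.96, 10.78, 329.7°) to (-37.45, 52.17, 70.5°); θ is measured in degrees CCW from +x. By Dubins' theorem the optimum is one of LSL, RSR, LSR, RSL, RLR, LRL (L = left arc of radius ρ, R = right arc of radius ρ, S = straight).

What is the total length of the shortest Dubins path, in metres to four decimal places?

78.1511 m

Let ψ = atan2(Δy, Δx) = atan2(41.39, -42.41) = 135.6974° be the start→goal bearing.
Normalize: d = |goal − start| / ρ = 59.259938/5.82 = 10.182120, α = (θ_start − ψ) mod 360° = 194.0026° = 3.385985 rad, β = (θ_goal − ψ) mod 360° = 294.8026° = 5.145277 rad.
Common terms: sin α = -0.241967, cos α = -0.970285, sin β = -0.907758, cos β = 0.419494, cos(α−β) = -0.187381, d² = 103.675565. Work in radians in the unit-radius frame; every candidate has L = ρ·(t + p + q).
LSL: p² = 2 + d² − 2cos(α−β) + 2d(sin α − sin β) = 119.608666; p = √p² = 10.936575; φ = atan2(cos β − cos α, d + sin α − sin β) = 0.127421 rad; t = (φ − α) mod 2π = 3.024621 rad, q = (β − φ) mod 2π = 5.017856 rad → L = 5.82·(3.024621 + 10.936575 + 5.017856) = 5.82·18.979052 = 110.458082 m
RSR: p² = 2 + d² − 2cos(α−β) + 2d(sin β − sin α) = 92.491988; p = √p² = 9.617276; φ = atan2(cos α − cos β, d − sin α + sin β) = -0.145016 rad; t = (α − φ) mod 2π = 3.531001 rad, q = (φ − β) mod 2π = 0.992892 rad → L = 5.82·(3.531001 + 9.617276 + 0.992892) = 5.82·14.141169 = 82.301603 m
LSR: p² = d² − 2 + 2cos(α−β) + 2d(sin α + sin β) = 77.887532; p = √p² = 8.825391; φ = atan2(−cos α − cos β, d + sin α + sin β) − atan2(−2, p) = 0.283759 rad; t = (φ − α) mod 2π = 3.180959 rad, q = (φ − β) mod 2π = 1.421667 rad → L = 5.82·(3.180959 + 8.825391 + 1.421667) = 5.82·13.428018 = 78.151065 m
RSL: p² = d² − 2 + 2cos(α−β) − 2d(sin α + sin β) = 124.714073; p = √p² = 11.167546; φ = atan2(cos α + cos β, d − sin α − sin β) − atan2(2, p) = -0.225779 rad; t = (α − φ) mod 2π = 3.611764 rad, q = (β − φ) mod 2π = 5.371056 rad → L = 5.82·(3.611764 + 11.167546 + 5.371056) = 5.82·20.150365 = 117.275125 m
RLR: c = (6 − d² + 2cos(α−β) + 2d(sin α − sin β))/8 = -10.561499, |c| > 1 → infeasible
LRL: c = (6 − d² + 2cos(α−β) − 2d(sin α − sin β))/8 = -13.951083, |c| > 1 → infeasible
Shortest: LSR with L = 78.151065 m ≈ 78.1511 m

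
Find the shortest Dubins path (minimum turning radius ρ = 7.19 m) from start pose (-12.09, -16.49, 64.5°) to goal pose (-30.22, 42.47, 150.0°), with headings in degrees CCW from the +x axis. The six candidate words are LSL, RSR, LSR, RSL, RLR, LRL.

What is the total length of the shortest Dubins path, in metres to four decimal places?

62.6527 m

Let ψ = atan2(Δy, Δx) = atan2(58.96, -18.13) = 107.0925° be the start→goal bearing.
Normalize: d = |goal − start| / ρ = 61.684508/7.19 = 8.579208, α = (θ_start − ψ) mod 360° = 317.4075° = 5.539806 rad, β = (θ_goal − ψ) mod 360° = 42.9075° = 0.748877 rad.
Common terms: sin α = -0.676779, cos α = 0.736186, sin β = 0.680817, cos β = 0.732454, cos(α−β) = 0.078459, d² = 73.602815. Work in radians in the unit-radius frame; every candidate has L = ρ·(t + p + q).
LSL: p² = 2 + d² − 2cos(α−β) + 2d(sin α − sin β) = 52.151693; p = √p² = 7.221613; φ = atan2(cos β − cos α, d + sin α − sin β) = -0.000517 rad; t = (φ − α) mod 2π = 0.742862 rad, q = (β − φ) mod 2π = 0.749394 rad → L = 7.19·(0.742862 + 7.221613 + 0.749394) = 7.19·8.713869 = 62.652721 m
RSR: p² = 2 + d² − 2cos(α−β) + 2d(sin β − sin α) = 98.740101; p = √p² = 9.936805; φ = atan2(cos α − cos β, d − sin α + sin β) = 0.000376 rad; t = (α − φ) mod 2π = 5.539431 rad, q = (φ − β) mod 2π = 5.534684 rad → L = 7.19·(5.539431 + 9.936805 + 5.534684) = 7.19·21.010919 = 151.068511 m
LSR: p² = d² − 2 + 2cos(α−β) + 2d(sin α + sin β) = 71.829011; p = √p² = 8.475200; φ = atan2(−cos α − cos β, d + sin α + sin β) − atan2(−2, p) = 0.062279 rad; t = (φ − α) mod 2π = 0.805658 rad, q = (φ − β) mod 2π = 5.596587 rad → L = 7.19·(0.805658 + 8.475200 + 5.596587) = 7.19·14.877444 = 106.968823 m
RSL: p² = d² − 2 + 2cos(α−β) − 2d(sin α + sin β) = 71.690456; p = √p² = 8.467022; φ = atan2(cos α + cos β, d − sin α − sin β) − atan2(2, p) = -0.062338 rad; t = (α − φ) mod 2π = 5.602144 rad, q = (β − φ) mod 2π = 0.811215 rad → L = 7.19·(5.602144 + 8.467022 + 0.811215) = 7.19·14.880381 = 106.989942 m
RLR: c = (6 − d² + 2cos(α−β) + 2d(sin α − sin β))/8 = -11.342513, |c| > 1 → infeasible
LRL: c = (6 − d² + 2cos(α−β) − 2d(sin α − sin β))/8 = -5.518962, |c| > 1 → infeasible
Shortest: LSL with L = 62.652721 m ≈ 62.6527 m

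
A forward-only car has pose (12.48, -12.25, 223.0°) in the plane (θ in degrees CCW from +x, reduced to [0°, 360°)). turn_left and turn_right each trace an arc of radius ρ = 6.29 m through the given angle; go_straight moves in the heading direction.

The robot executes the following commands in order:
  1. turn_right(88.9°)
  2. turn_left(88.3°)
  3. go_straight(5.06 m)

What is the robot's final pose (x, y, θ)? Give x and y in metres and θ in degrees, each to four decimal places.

(-8.8217, -15.1715, 222.4000°)

set_pose: (x, y, θ) = (12.4800, -12.2500, 223.0000°), ρ = 6.29
turn_right(88.9°): centre at ρ to the right, rotate −88.9° → (3.6732, -12.0271, 134.1000°)
turn_left(88.3°): centre at ρ to the left, rotate +88.3° → (-5.0852, -11.7595, 222.4000°)
go_straight(5.06): x += 5.06·cos θ, y += 5.06·sin θ → (-8.8217, -15.1715, 222.4000°)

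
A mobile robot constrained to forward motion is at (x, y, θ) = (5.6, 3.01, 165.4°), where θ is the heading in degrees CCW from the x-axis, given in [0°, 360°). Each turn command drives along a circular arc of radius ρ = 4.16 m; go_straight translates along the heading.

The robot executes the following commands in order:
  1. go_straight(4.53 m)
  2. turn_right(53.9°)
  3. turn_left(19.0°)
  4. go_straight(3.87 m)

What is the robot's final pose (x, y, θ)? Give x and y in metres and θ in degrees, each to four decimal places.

set_pose: (x, y, θ) = (5.6000, 3.0100, 165.4000°), ρ = 4.16
go_straight(4.53): x += 4.53·cos θ, y += 4.53·sin θ → (1.2163, 4.1519, 165.4000°)
turn_right(53.9°): centre at ρ to the right, rotate −53.9° → (-1.6057, 6.6529, 111.5000°)
turn_left(19.0°): centre at ρ to the left, rotate +19.0° → (-2.3129, 7.8300, 130.5000°)
go_straight(3.87): x += 3.87·cos θ, y += 3.87·sin θ → (-4.8263, 10.7727, 130.5000°)

(-4.8263, 10.7727, 130.5000°)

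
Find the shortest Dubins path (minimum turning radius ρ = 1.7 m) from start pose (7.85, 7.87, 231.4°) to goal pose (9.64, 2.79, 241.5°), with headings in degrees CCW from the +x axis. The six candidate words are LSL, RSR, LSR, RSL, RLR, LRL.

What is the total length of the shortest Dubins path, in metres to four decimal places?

14.5333 m

Let ψ = atan2(Δy, Δx) = atan2(-5.08, 1.79) = -70.5895° be the start→goal bearing.
Normalize: d = |goal − start| / ρ = 5.386140/1.7 = 3.168317, α = (θ_start − ψ) mod 360° = 301.9895° = 5.270711 rad, β = (θ_goal − ψ) mod 360° = 312.0895° = 5.446989 rad.
Common terms: sin α = -0.848145, cos α = 0.529763, sin β = -0.742099, cos β = 0.670290, cos(α−β) = 0.984503, d² = 10.038235. Work in radians in the unit-radius frame; every candidate has L = ρ·(t + p + q).
LSL: p² = 2 + d² − 2cos(α−β) + 2d(sin α − sin β) = 9.397251; p = √p² = 3.065494; φ = atan2(cos β − cos α, d + sin α − sin β) = 0.045858 rad; t = (φ − α) mod 2π = 1.058332 rad, q = (β − φ) mod 2π = 5.401131 rad → L = 1.7·(1.058332 + 3.065494 + 5.401131) = 1.7·9.524957 = 16.192427 m
RSR: p² = 2 + d² − 2cos(α−β) + 2d(sin β − sin α) = 10.741206; p = √p² = 3.277378; φ = atan2(cos α − cos β, d − sin α + sin β) = -0.042891 rad; t = (α − φ) mod 2π = 5.313602 rad, q = (φ − β) mod 2π = 0.793306 rad → L = 1.7·(5.313602 + 3.277378 + 0.793306) = 1.7·9.384285 = 15.953285 m
LSR: p² = d² − 2 + 2cos(α−β) + 2d(sin α + sin β) = -0.069557 < 0 → infeasible
RSL: p² = d² − 2 + 2cos(α−β) − 2d(sin α + sin β) = 20.084041; p = √p² = 4.481522; φ = atan2(cos α + cos β, d − sin α − sin β) − atan2(2, p) = -0.172716 rad; t = (α − φ) mod 2π = 5.443427 rad, q = (β − φ) mod 2π = 5.619705 rad → L = 1.7·(5.443427 + 4.481522 + 5.619705) = 1.7·15.544654 = 26.425912 m
RLR: c = (6 − d² + 2cos(α−β) + 2d(sin α − sin β))/8 = -0.342651; p = 2π − arccos c = 4.362652 rad; φ = atan2(cos α − cos β, d − sin α + sin β) = -0.042891 rad; t = (α − φ + p/2) mod 2π = 1.211742 rad, q = (α − β − t + p) mod 2π = 2.974631 rad → L = 1.7·(1.211742 + 4.362652 + 2.974631) = 1.7·8.549026 = 14.533343 m
LRL: c = (6 − d² + 2cos(α−β) − 2d(sin α − sin β))/8 = -0.174656; p = 2π − arccos c = 4.536832 rad; φ = atan2(cos β − cos α, d + sin α − sin β) = 0.045858 rad; t = (φ − α + p/2) mod 2π = 3.326748 rad, q = (β − α − t + p) mod 2π = 1.386362 rad → L = 1.7·(3.326748 + 4.536832 + 1.386362) = 1.7·9.249943 = 15.724902 m
Shortest: RLR with L = 14.533343 m ≈ 14.5333 m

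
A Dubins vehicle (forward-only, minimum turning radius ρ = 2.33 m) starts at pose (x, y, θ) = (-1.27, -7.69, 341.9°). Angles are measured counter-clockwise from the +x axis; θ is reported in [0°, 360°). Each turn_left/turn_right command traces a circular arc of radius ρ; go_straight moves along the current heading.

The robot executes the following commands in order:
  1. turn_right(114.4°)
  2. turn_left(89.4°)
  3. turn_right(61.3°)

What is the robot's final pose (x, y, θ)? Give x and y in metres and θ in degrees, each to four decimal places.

(0.5146, -17.0350, 255.6000°)

set_pose: (x, y, θ) = (-1.2700, -7.6900, 341.9000°), ρ = 2.33
turn_right(114.4°): centre at ρ to the right, rotate −114.4° → (-0.2760, -11.4788, 227.5000°)
turn_left(89.4°): centre at ρ to the left, rotate +89.4° → (-0.1502, -14.7542, 316.9000°)
turn_right(61.3°): centre at ρ to the right, rotate −61.3° → (0.5146, -17.0350, 255.6000°)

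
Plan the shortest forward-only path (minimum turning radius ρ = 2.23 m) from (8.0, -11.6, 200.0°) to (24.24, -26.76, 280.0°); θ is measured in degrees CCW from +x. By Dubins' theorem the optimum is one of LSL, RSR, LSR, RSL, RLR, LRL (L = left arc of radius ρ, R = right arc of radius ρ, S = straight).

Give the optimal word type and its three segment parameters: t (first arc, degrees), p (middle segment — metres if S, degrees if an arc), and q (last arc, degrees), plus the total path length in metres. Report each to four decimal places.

Let ψ = atan2(Δy, Δx) = atan2(-15.16, 16.24) = -43.0301° be the start→goal bearing.
Normalize: d = |goal − start| / ρ = 22.216282/2.23 = 9.962458, α = (θ_start − ψ) mod 360° = 243.0301° = 4.241675 rad, β = (θ_goal − ψ) mod 360° = 323.0301° = 5.637939 rad.
Common terms: sin α = -0.891245, cos α = -0.453522, sin β = -0.601395, cos β = 0.798951, cos(α−β) = 0.173648, d² = 99.250578. Work in radians in the unit-radius frame; every candidate has L = ρ·(t + p + q).
LSL: p² = 2 + d² − 2cos(α−β) + 2d(sin α − sin β) = 95.128057; p = √p² = 9.753361; φ = atan2(cos β − cos α, d + sin α − sin β) = 0.128770 rad; t = (φ − α) mod 2π = 2.170280 rad, q = (β − φ) mod 2π = 5.509169 rad → L = 2.23·(2.170280 + 9.753361 + 5.509169) = 2.23·17.432810 = 38.875166 m
RSR: p² = 2 + d² − 2cos(α−β) + 2d(sin β − sin α) = 106.678507; p = √p² = 10.328529; φ = atan2(cos α − cos β, d − sin α + sin β) = -0.121563 rad; t = (α − φ) mod 2π = 4.363238 rad, q = (φ − β) mod 2π = 0.523684 rad → L = 2.23·(4.363238 + 10.328529 + 0.523684) = 2.23·15.215451 = 33.930455 m
LSR: p² = d² − 2 + 2cos(α−β) + 2d(sin α + sin β) = 67.857140; p = √p² = 8.237545; φ = atan2(−cos α − cos β, d + sin α + sin β) − atan2(−2, p) = 0.197421 rad; t = (φ − α) mod 2π = 2.238931 rad, q = (φ − β) mod 2π = 0.842668 rad → L = 2.23·(2.238931 + 8.237545 + 0.842668) = 2.23·11.319143 = 25.241690 m
RSL: p² = d² − 2 + 2cos(α−β) − 2d(sin α + sin β) = 127.338609; p = √p² = 11.284441; φ = atan2(cos α + cos β, d − sin α − sin β) − atan2(2, p) = -0.145268 rad; t = (α − φ) mod 2π = 4.386943 rad, q = (β − φ) mod 2π = 5.783206 rad → L = 2.23·(4.386943 + 11.284441 + 5.783206) = 2.23·21.454590 = 47.843737 m
RLR: c = (6 − d² + 2cos(α−β) + 2d(sin α − sin β))/8 = -12.334813, |c| > 1 → infeasible
LRL: c = (6 − d² + 2cos(α−β) − 2d(sin α − sin β))/8 = -10.891007, |c| > 1 → infeasible
Shortest: LSR with L = 25.241690 m ≈ 25.2417 m
Convert LSR to answer units (arcs ×180/π): t = 2.238931·180/π = 128.2813°, p = ρ·p = 2.23·8.237545 = 18.3697 m, q = 0.842668·180/π = 48.2813°, L = 25.2417 m.

LSR: t = 128.2813°, p = 18.3697 m, q = 48.2813°, L = 25.2417 m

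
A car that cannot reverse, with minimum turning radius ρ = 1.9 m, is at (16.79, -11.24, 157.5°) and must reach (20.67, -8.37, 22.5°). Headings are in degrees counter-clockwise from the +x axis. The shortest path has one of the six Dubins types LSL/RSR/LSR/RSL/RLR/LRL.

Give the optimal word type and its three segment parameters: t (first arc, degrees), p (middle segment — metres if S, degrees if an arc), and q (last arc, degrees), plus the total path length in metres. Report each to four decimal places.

LRL: t = 1.8988°, p = 201.4034°, q = 64.5046°, L = 8.8808 m

Let ψ = atan2(Δy, Δx) = atan2(2.87, 3.88) = 36.4900° be the start→goal bearing.
Normalize: d = |goal − start| / ρ = 4.826106/1.9 = 2.540056, α = (θ_start − ψ) mod 360° = 121.0100° = 2.112023 rad, β = (θ_goal − ψ) mod 360° = 346.0100° = 6.039014 rad.
Common terms: sin α = 0.857077, cos α = -0.515188, sin β = -0.241752, cos β = 0.970338, cos(α−β) = -0.707107, d² = 6.451884. Work in radians in the unit-radius frame; every candidate has L = ρ·(t + p + q).
LSL: p² = 2 + d² − 2cos(α−β) + 2d(sin α − sin β) = 15.448275; p = √p² = 3.930429; φ = atan2(cos β − cos α, d + sin α − sin β) = 0.387587 rad; t = (φ − α) mod 2π = 4.558749 rad, q = (β − φ) mod 2π = 5.651427 rad → L = 1.9·(4.558749 + 3.930429 + 5.651427) = 1.9·14.140605 = 26.867150 m
RSR: p² = 2 + d² − 2cos(α−β) + 2d(sin β − sin α) = 4.283920; p = √p² = 2.069763; φ = atan2(cos α − cos β, d − sin α + sin β) = -0.800533 rad; t = (α − φ) mod 2π = 2.912556 rad, q = (φ − β) mod 2π = 5.726824 rad → L = 1.9·(2.912556 + 2.069763 + 5.726824) = 1.9·10.709143 = 20.347372 m
LSR: p² = d² − 2 + 2cos(α−β) + 2d(sin α + sin β) = 6.163589; p = √p² = 2.482658; φ = atan2(−cos α − cos β, d + sin α + sin β) − atan2(−2, p) = 0.534882 rad; t = (φ − α) mod 2π = 4.706044 rad, q = (φ − β) mod 2π = 0.779053 rad → L = 1.9·(4.706044 + 2.482658 + 0.779053) = 1.9·7.967754 = 15.138733 m
RSL: p² = d² − 2 + 2cos(α−β) − 2d(sin α + sin β) = -0.088249 < 0 → infeasible
RLR: c = (6 − d² + 2cos(α−β) + 2d(sin α − sin β))/8 = 0.464510; p = 2π − arccos c = 5.195470 rad; φ = atan2(cos α − cos β, d − sin α + sin β) = -0.800533 rad; t = (α − φ + p/2) mod 2π = 5.510291 rad, q = (α − β − t + p) mod 2π = 2.041373 rad → L = 1.9·(5.510291 + 5.195470 + 2.041373) = 1.9·12.747135 = 24.219556 m
LRL: c = (6 − d² + 2cos(α−β) − 2d(sin α − sin β))/8 = -0.931034; p = 2π − arccos c = 3.515152 rad; φ = atan2(cos β − cos α, d + sin α − sin β) = 0.387587 rad; t = (φ − α + p/2) mod 2π = 0.033139 rad, q = (β − α − t + p) mod 2π = 1.125818 rad → L = 1.9·(0.033139 + 3.515152 + 1.125818) = 1.9·4.674110 = 8.880808 m
Shortest: LRL with L = 8.880808 m ≈ 8.8808 m
Convert LRL to answer units (arcs ×180/π): t = 0.033139·180/π = 1.8988°, p = 3.515152·180/π = 201.4034°, q = 1.125818·180/π = 64.5046°, L = 8.8808 m.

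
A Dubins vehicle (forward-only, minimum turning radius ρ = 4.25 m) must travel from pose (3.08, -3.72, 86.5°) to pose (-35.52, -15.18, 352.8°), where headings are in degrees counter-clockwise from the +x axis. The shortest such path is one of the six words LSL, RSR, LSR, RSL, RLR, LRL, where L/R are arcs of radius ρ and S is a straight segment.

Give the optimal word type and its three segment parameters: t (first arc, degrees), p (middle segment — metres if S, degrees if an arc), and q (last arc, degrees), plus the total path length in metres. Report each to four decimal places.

Let ψ = atan2(Δy, Δx) = atan2(-11.46, -38.60) = -163.4643° be the start→goal bearing.
Normalize: d = |goal − start| / ρ = 40.265265/4.25 = 9.474180, α = (θ_start − ψ) mod 360° = 249.9643° = 4.362700 rad, β = (θ_goal − ψ) mod 360° = 156.2643° = 2.727327 rad.
Common terms: sin α = -0.939479, cos α = -0.342605, sin β = 0.402518, cos β = -0.915412, cos(α−β) = -0.064532, d² = 89.760089. Work in radians in the unit-radius frame; every candidate has L = ρ·(t + p + q).
LSL: p² = 2 + d² − 2cos(α−β) + 2d(sin α − sin β) = 66.460502; p = √p² = 8.152331; φ = atan2(cos β − cos α, d + sin α − sin β) = -0.070321 rad; t = (φ − α) mod 2π = 1.850164 rad, q = (β − φ) mod 2π = 2.797648 rad → L = 4.25·(1.850164 + 8.152331 + 2.797648) = 4.25·12.800143 = 54.400607 m
RSR: p² = 2 + d² − 2cos(α−β) + 2d(sin β − sin α) = 117.317805; p = √p² = 10.831334; φ = atan2(cos α − cos β, d − sin α + sin β) = 0.052909 rad; t = (α − φ) mod 2π = 4.309791 rad, q = (φ − β) mod 2π = 3.608767 rad → L = 4.25·(4.309791 + 10.831334 + 3.608767) = 4.25·18.749893 = 79.687046 m
LSR: p² = d² − 2 + 2cos(α−β) + 2d(sin α + sin β) = 77.456488; p = √p² = 8.800937; φ = atan2(−cos α − cos β, d + sin α + sin β) − atan2(−2, p) = 0.363296 rad; t = (φ − α) mod 2π = 2.283782 rad, q = (φ − β) mod 2π = 3.919155 rad → L = 4.25·(2.283782 + 8.800937 + 3.919155) = 4.25·15.003873 = 63.766462 m
RSL: p² = d² − 2 + 2cos(α−β) − 2d(sin α + sin β) = 97.805560; p = √p² = 9.889669; φ = atan2(cos α + cos β, d − sin α − sin β) − atan2(2, p) = -0.324547 rad; t = (α − φ) mod 2π = 4.687247 rad, q = (β − φ) mod 2π = 3.051873 rad → L = 4.25·(4.687247 + 9.889669 + 3.051873) = 4.25·17.628789 = 74.922355 m
RLR: c = (6 − d² + 2cos(α−β) + 2d(sin α − sin β))/8 = -13.664726, |c| > 1 → infeasible
LRL: c = (6 − d² + 2cos(α−β) − 2d(sin α − sin β))/8 = -7.307563, |c| > 1 → infeasible
Shortest: LSL with L = 54.400607 m ≈ 54.4006 m
Convert LSL to answer units (arcs ×180/π): t = 1.850164·180/π = 106.0066°, p = ρ·p = 4.25·8.152331 = 34.6474 m, q = 2.797648·180/π = 160.2934°, L = 54.4006 m.

LSL: t = 106.0066°, p = 34.6474 m, q = 160.2934°, L = 54.4006 m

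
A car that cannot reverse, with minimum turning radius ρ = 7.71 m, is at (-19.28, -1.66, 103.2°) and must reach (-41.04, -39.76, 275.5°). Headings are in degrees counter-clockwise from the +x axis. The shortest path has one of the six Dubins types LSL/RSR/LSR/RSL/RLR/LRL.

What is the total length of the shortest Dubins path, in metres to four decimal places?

Let ψ = atan2(Δy, Δx) = atan2(-38.10, -21.76) = -119.7319° be the start→goal bearing.
Normalize: d = |goal − start| / ρ = 43.876048/7.71 = 5.690797, α = (θ_start − ψ) mod 360° = 222.9319° = 3.890896 rad, β = (θ_goal − ψ) mod 360° = 35.2319° = 0.614913 rad.
Common terms: sin α = -0.681129, cos α = -0.732164, sin β = 0.576888, cos β = 0.816824, cos(α−β) = -0.990983, d² = 32.385175. Work in radians in the unit-radius frame; every candidate has L = ρ·(t + p + q).
LSL: p² = 2 + d² − 2cos(α−β) + 2d(sin α − sin β) = 22.048908; p = √p² = 4.695627; φ = atan2(cos β − cos α, d + sin α − sin β) = 0.336175 rad; t = (φ − α) mod 2π = 2.728464 rad, q = (β − φ) mod 2π = 0.278738 rad → L = 7.71·(2.728464 + 4.695627 + 0.278738) = 7.71·7.702829 = 59.388810 m
RSR: p² = 2 + d² − 2cos(α−β) + 2d(sin β − sin α) = 50.685375; p = √p² = 7.119366; φ = atan2(cos α − cos β, d − sin α + sin β) = -0.219328 rad; t = (α − φ) mod 2π = 4.110224 rad, q = (φ − β) mod 2π = 5.448944 rad → L = 7.71·(4.110224 + 7.119366 + 5.448944) = 7.71·16.678535 = 128.591501 m
LSR: p² = d² − 2 + 2cos(α−β) + 2d(sin α + sin β) = 27.216776; p = √p² = 5.216970; φ = atan2(−cos α − cos β, d + sin α + sin β) − atan2(−2, p) = 0.350930 rad; t = (φ − α) mod 2π = 2.743220 rad, q = (φ − β) mod 2π = 6.019203 rad → L = 7.71·(2.743220 + 5.216970 + 6.019203) = 7.71·13.979392 = 107.781114 m
RSL: p² = d² − 2 + 2cos(α−β) − 2d(sin α + sin β) = 29.589642; p = √p² = 5.439636; φ = atan2(cos α + cos β, d − sin α − sin β) − atan2(2, p) = -0.337722 rad; t = (α − φ) mod 2π = 4.228618 rad, q = (β − φ) mod 2π = 0.952635 rad → L = 7.71·(4.228618 + 5.439636 + 0.952635) = 7.71·10.620890 = 81.887063 m
RLR: c = (6 − d² + 2cos(α−β) + 2d(sin α − sin β))/8 = -5.335672, |c| > 1 → infeasible
LRL: c = (6 − d² + 2cos(α−β) − 2d(sin α − sin β))/8 = -1.756114, |c| > 1 → infeasible
Shortest: LSL with L = 59.388810 m ≈ 59.3888 m

59.3888 m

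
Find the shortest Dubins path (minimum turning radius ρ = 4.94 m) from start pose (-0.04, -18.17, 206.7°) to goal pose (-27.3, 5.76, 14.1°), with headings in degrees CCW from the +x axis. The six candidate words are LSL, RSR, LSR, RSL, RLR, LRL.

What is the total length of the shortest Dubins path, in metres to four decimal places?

Let ψ = atan2(Δy, Δx) = atan2(23.93, -27.26) = 138.7219° be the start→goal bearing.
Normalize: d = |goal − start| / ρ = 36.273303/4.94 = 7.342774, α = (θ_start − ψ) mod 360° = 67.9781° = 1.186441 rad, β = (θ_goal − ψ) mod 360° = 235.3781° = 4.108122 rad.
Common terms: sin α = 0.927040, cos α = 0.374962, sin β = -0.822919, cos β = -0.568159, cos(α−β) = -0.975917, d² = 53.916328. Work in radians in the unit-radius frame; every candidate has L = ρ·(t + p + q).
LSL: p² = 2 + d² − 2cos(α−β) + 2d(sin α − sin β) = 83.567269; p = √p² = 9.141513; φ = atan2(cos β − cos α, d + sin α − sin β) = -0.103353 rad; t = (φ − α) mod 2π = 4.993392 rad, q = (β − φ) mod 2π = 4.211475 rad → L = 4.94·(4.993392 + 9.141513 + 4.211475) = 4.94·18.346380 = 90.631117 m
RSR: p² = 2 + d² − 2cos(α−β) + 2d(sin β − sin α) = 32.169054; p = √p² = 5.671777; φ = atan2(cos α − cos β, d − sin α + sin β) = 0.167059 rad; t = (α − φ) mod 2π = 1.019382 rad, q = (φ − β) mod 2π = 2.342122 rad → L = 4.94·(1.019382 + 5.671777 + 2.342122) = 4.94·9.033281 = 44.624409 m
LSR: p² = d² − 2 + 2cos(α−β) + 2d(sin α + sin β) = 51.493576; p = √p² = 7.175902; φ = atan2(−cos α − cos β, d + sin α + sin β) − atan2(−2, p) = 0.297750 rad; t = (φ − α) mod 2π = 5.394495 rad, q = (φ − β) mod 2π = 2.472813 rad → L = 4.94·(5.394495 + 7.175902 + 2.472813) = 4.94·15.043211 = 74.313460 m
RSL: p² = d² − 2 + 2cos(α−β) − 2d(sin α + sin β) = 48.435413; p = √p² = 6.959556; φ = atan2(cos α + cos β, d − sin α − sin β) − atan2(2, p) = -0.306517 rad; t = (α − φ) mod 2π = 1.492958 rad, q = (β − φ) mod 2π = 4.414639 rad → L = 4.94·(1.492958 + 6.959556 + 4.414639) = 4.94·12.867153 = 63.563737 m
RLR: c = (6 − d² + 2cos(α−β) + 2d(sin α − sin β))/8 = -3.021132, |c| > 1 → infeasible
LRL: c = (6 − d² + 2cos(α−β) − 2d(sin α − sin β))/8 = -9.445909, |c| > 1 → infeasible
Shortest: RSR with L = 44.624409 m ≈ 44.6244 m

44.6244 m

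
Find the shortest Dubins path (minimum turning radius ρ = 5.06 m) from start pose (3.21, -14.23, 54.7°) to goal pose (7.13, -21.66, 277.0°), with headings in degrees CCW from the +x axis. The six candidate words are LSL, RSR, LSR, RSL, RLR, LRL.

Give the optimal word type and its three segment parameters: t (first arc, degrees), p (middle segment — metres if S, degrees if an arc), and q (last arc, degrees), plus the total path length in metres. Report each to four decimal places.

Let ψ = atan2(Δy, Δx) = atan2(-7.43, 3.92) = -62.1843° be the start→goal bearing.
Normalize: d = |goal − start| / ρ = 8.400673/5.06 = 1.660212, α = (θ_start − ψ) mod 360° = 116.8843° = 2.040016 rad, β = (θ_goal − ψ) mod 360° = 339.1843° = 5.919882 rad.
Common terms: sin α = 0.891922, cos α = -0.452190, sin β = -0.355363, cos β = 0.934728, cos(α−β) = -0.739631, d² = 2.756304. Work in radians in the unit-radius frame; every candidate has L = ρ·(t + p + q).
LSL: p² = 2 + d² − 2cos(α−β) + 2d(sin α − sin β) = 10.377081; p = √p² = 3.221348; φ = atan2(cos β − cos α, d + sin α − sin β) = 0.445091 rad; t = (φ − α) mod 2π = 4.688260 rad, q = (β − φ) mod 2π = 5.474792 rad → L = 5.06·(4.688260 + 3.221348 + 5.474792) = 5.06·13.384400 = 67.725064 m
RSR: p² = 2 + d² − 2cos(α−β) + 2d(sin β − sin α) = 2.094051; p = √p² = 1.447084; φ = atan2(cos α − cos β, d − sin α + sin β) = -1.281424 rad; t = (α − φ) mod 2π = 3.321439 rad, q = (φ − β) mod 2π = 5.365065 rad → L = 5.06·(3.321439 + 1.447084 + 5.365065) = 5.06·10.133587 = 51.275952 m
LSR: p² = d² − 2 + 2cos(α−β) + 2d(sin α + sin β) = 1.058642; p = √p² = 1.028903; φ = atan2(−cos α − cos β, d + sin α + sin β) − atan2(−2, p) = 0.879430 rad; t = (φ − α) mod 2π = 5.122600 rad, q = (φ − β) mod 2π = 1.242733 rad → L = 5.06·(5.122600 + 1.028903 + 1.242733) = 5.06·7.394236 = 37.414836 m
RSL: p² = d² − 2 + 2cos(α−β) − 2d(sin α + sin β) = -2.504559 < 0 → infeasible
RLR: c = (6 − d² + 2cos(α−β) + 2d(sin α − sin β))/8 = 0.738244; p = 2π − arccos c = 5.542852 rad; φ = atan2(cos α − cos β, d − sin α + sin β) = -1.281424 rad; t = (α − φ + p/2) mod 2π = 6.092865 rad, q = (α − β − t + p) mod 2π = 1.853305 rad → L = 5.06·(6.092865 + 5.542852 + 1.853305) = 5.06·13.489022 = 68.254451 m
LRL: c = (6 − d² + 2cos(α−β) − 2d(sin α − sin β))/8 = -0.297135; p = 2π − arccos c = 4.410698 rad; φ = atan2(cos β − cos α, d + sin α − sin β) = 0.445091 rad; t = (φ − α + p/2) mod 2π = 0.610424 rad, q = (β − α − t + p) mod 2π = 1.396956 rad → L = 5.06·(0.610424 + 4.410698 + 1.396956) = 5.06·6.418078 = 32.475474 m
Shortest: LRL with L = 32.475474 m ≈ 32.4755 m
Convert LRL to answer units (arcs ×180/π): t = 0.610424·180/π = 34.9747°, p = 4.410698·180/π = 252.7144°, q = 1.396956·180/π = 80.0397°, L = 32.4755 m.

LRL: t = 34.9747°, p = 252.7144°, q = 80.0397°, L = 32.4755 m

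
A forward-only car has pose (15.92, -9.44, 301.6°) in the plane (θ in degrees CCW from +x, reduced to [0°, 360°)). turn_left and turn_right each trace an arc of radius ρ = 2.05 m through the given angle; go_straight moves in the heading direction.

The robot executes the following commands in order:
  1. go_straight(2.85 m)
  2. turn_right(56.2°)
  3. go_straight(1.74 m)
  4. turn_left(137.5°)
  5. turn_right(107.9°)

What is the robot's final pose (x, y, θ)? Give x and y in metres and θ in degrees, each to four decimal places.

(22.3085, -19.8286, 275.0000°)

set_pose: (x, y, θ) = (15.9200, -9.4400, 301.6000°), ρ = 2.05
go_straight(2.85): x += 2.85·cos θ, y += 2.85·sin θ → (17.4134, -11.8674, 301.6000°)
turn_right(56.2°): centre at ρ to the right, rotate −56.2° → (17.5313, -13.7950, 245.4000°)
go_straight(1.74): x += 1.74·cos θ, y += 1.74·sin θ → (16.8069, -15.3770, 245.4000°)
turn_left(137.5°): centre at ρ to the left, rotate +137.5° → (19.4686, -18.1188, 382.9000° ≡ 22.9000°)
turn_right(107.9°): centre at ρ to the right, rotate −107.9° → (22.3085, -19.8286, -85.0000° ≡ 275.0000°)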